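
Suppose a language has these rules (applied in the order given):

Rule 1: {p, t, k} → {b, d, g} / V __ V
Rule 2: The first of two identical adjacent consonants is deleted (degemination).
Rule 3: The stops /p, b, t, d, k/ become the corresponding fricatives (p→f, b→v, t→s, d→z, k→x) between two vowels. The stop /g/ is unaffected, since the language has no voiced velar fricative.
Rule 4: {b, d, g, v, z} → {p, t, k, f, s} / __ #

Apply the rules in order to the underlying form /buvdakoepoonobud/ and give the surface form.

buvdagoevoonovut

Rule 1 (intervocalic voicing): /k/ is a voiceless stop between vowels /a/ and /o/, so it voices to [g]. /p/ is a voiceless stop between vowels /e/ and /o/, so it voices to [b]. /buvdakoepoonobud/ → buvdagoeboonobud.
Rule 2 (degemination): no segment meets the environment; /buvdagoeboonobud/ is unchanged.
Rule 3 (intervocalic spirantization): /b/ is a stop between vowels /e/ and /o/, so it spirantizes to the fricative [v]. /b/ is a stop between vowels /o/ and /u/, so it spirantizes to the fricative [v]. /buvdagoeboonobud/ → buvdagoevoonovud.
Rule 4 (final devoicing): /d/ is a voiced obstruent in word-final position, so it devoices to [t]. /buvdagoevoonovud/ → buvdagoevoonovut.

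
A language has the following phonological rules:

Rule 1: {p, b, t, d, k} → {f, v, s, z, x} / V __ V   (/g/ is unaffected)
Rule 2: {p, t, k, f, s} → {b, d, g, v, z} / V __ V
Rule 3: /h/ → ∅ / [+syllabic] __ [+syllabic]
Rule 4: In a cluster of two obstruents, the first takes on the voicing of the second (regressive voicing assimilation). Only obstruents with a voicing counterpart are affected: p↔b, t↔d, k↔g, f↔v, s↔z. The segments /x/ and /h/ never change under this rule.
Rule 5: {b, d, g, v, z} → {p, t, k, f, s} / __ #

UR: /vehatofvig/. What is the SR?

veazovvik

Rule 1 (intervocalic spirantization): /t/ is a stop between vowels /a/ and /o/, so it spirantizes to the fricative [s]. /vehatofvig/ → vehasofvig.
Rule 2 (intervocalic voicing): /s/ is a voiceless obstruent between vowels /a/ and /o/, so it voices to [z]. /vehasofvig/ → vehazofvig.
Rule 3 (intervocalic h-deletion): /h/ occurs between vowels /e/ and /a/, so it deletes. /vehazofvig/ → veazofvig.
Rule 4 (regressive voicing assimilation): /f/ precedes the voiced obstruent /v/, so it voices to [v] by assimilation. /veazofvig/ → veazovvig.
Rule 5 (final devoicing): /g/ is a voiced obstruent in word-final position, so it devoices to [k]. /veazovvig/ → veazovvik.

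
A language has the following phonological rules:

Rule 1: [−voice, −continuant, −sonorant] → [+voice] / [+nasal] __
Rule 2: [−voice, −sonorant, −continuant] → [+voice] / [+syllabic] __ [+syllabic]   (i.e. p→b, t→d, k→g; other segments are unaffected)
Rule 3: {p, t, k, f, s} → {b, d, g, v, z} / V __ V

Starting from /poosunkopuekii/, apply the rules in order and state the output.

poozungobuegii

Rule 1 (post-nasal voicing): /k/ is a voiceless stop immediately after the nasal /n/, so it voices to [g]. /poosunkopuekii/ → poosungopuekii.
Rule 2 (intervocalic voicing): /p/ is a voiceless stop between vowels /o/ and /u/, so it voices to [b]. /k/ is a voiceless stop between vowels /e/ and /i/, so it voices to [g]. /poosungopuekii/ → poosungobuegii.
Rule 3 (intervocalic voicing): /s/ is a voiceless obstruent between vowels /o/ and /u/, so it voices to [z]. /poosungobuegii/ → poozungobuegii.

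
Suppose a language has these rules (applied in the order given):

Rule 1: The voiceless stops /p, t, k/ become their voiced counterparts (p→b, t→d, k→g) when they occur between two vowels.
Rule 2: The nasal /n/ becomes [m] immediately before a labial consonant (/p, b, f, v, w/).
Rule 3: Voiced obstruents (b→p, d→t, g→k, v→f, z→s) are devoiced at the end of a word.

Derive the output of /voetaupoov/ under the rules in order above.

voedauboof

Rule 1 (intervocalic voicing): /t/ is a voiceless stop between vowels /e/ and /a/, so it voices to [d]. /p/ is a voiceless stop between vowels /u/ and /o/, so it voices to [b]. /voetaupoov/ → voedauboov.
Rule 2 (nasal place assimilation): no segment meets the environment; /voedauboov/ is unchanged.
Rule 3 (final devoicing): /v/ is a voiced obstruent in word-final position, so it devoices to [f]. /voedauboov/ → voedauboof.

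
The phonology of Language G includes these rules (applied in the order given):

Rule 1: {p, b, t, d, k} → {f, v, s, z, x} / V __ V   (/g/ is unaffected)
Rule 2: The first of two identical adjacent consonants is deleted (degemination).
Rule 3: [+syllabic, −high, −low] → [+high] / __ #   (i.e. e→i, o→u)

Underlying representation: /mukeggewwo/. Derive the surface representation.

muxegewu

Rule 1 (intervocalic spirantization): /k/ is a stop between vowels /u/ and /e/, so it spirantizes to the fricative [x]. /mukeggewwo/ → muxeggewwo.
Rule 2 (degemination): /gg/ is a geminate; the first /g/ deletes. /ww/ is a geminate; the first /w/ deletes. /muxeggewwo/ → muxegewo.
Rule 3 (final vowel raising): /o/ is a mid vowel in word-final position, so it raises to [u]. /muxegewo/ → muxegewu.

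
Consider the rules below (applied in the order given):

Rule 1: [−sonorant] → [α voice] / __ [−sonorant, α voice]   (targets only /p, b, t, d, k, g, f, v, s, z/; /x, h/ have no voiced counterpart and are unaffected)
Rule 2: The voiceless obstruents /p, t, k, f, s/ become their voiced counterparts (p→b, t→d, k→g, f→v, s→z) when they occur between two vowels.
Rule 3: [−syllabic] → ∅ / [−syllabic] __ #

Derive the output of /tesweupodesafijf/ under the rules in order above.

tesweubodezavij

Rule 1 (regressive voicing assimilation): no segment meets the environment; /tesweupodesafijf/ is unchanged.
Rule 2 (intervocalic voicing): /p/ is a voiceless obstruent between vowels /u/ and /o/, so it voices to [b]. /s/ is a voiceless obstruent between vowels /e/ and /a/, so it voices to [z]. /f/ is a voiceless obstruent between vowels /a/ and /i/, so it voices to [v]. /tesweupodesafijf/ → tesweubodezavijf.
Rule 3 (final cluster simplification): /f/ is the second consonant of a word-final cluster /jf/, so it deletes. /tesweubodezavijf/ → tesweubodezavij.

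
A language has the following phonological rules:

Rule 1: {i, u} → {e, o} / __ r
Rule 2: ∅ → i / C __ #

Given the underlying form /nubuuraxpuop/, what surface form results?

Rule 1 (pre-rhotic lowering): /u/ is a high vowel immediately before /r/, so it lowers to [o]. /nubuuraxpuop/ → nubuoraxpuop.
Rule 2 (final i-epenthesis): the form ends in the consonant /p/, so [i] is inserted word-finally. /nubuoraxpuop/ → nubuoraxpuopi.

nubuoraxpuopi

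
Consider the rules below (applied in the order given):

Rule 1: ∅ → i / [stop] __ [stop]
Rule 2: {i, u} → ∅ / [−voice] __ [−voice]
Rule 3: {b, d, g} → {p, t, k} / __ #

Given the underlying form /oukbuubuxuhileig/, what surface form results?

oukibuubuxhileik

Rule 1 (stop-cluster i-epenthesis): /k/ and /b/ form a stop–stop cluster, so [i] is inserted between them. /oukbuubuxuhileig/ → oukibuubuxuhileig.
Rule 2 (high vowel syncope): /u/ is a high vowel flanked by voiceless consonants /x/ and /h/, so it deletes. /oukibuubuxuhileig/ → oukibuubuxhileig.
Rule 3 (final devoicing): /g/ is a voiced stop in word-final position, so it devoices to [k]. /oukibuubuxhileig/ → oukibuubuxhileik.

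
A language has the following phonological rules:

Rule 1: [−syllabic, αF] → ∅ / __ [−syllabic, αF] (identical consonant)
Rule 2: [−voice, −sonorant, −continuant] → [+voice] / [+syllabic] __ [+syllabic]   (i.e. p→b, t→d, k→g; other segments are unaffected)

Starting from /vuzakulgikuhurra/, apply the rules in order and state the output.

Rule 1 (degemination): /rr/ is a geminate; the first /r/ deletes. /vuzakulgikuhurra/ → vuzakulgikuhura.
Rule 2 (intervocalic voicing): /k/ is a voiceless stop between vowels /a/ and /u/, so it voices to [g]. /k/ is a voiceless stop between vowels /i/ and /u/, so it voices to [g]. /vuzakulgikuhura/ → vuzagulgiguhura.

vuzagulgiguhura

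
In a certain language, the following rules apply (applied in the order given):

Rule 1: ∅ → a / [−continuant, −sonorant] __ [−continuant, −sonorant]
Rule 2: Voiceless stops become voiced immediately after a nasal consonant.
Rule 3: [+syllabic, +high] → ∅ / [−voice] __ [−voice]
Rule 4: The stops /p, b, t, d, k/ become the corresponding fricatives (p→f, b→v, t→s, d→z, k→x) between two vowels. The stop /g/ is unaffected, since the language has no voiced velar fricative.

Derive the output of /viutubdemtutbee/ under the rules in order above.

viusuvazemdusavee

Rule 1 (stop-cluster a-epenthesis): /b/ and /d/ form a stop–stop cluster, so [a] is inserted between them. /t/ and /b/ form a stop–stop cluster, so [a] is inserted between them. /viutubdemtutbee/ → viutubademtutabee.
Rule 2 (post-nasal voicing): /t/ is a voiceless stop immediately after the nasal /m/, so it voices to [d]. /viutubademtutabee/ → viutubademdutabee.
Rule 3 (high vowel syncope): no segment meets the environment; /viutubademdutabee/ is unchanged.
Rule 4 (intervocalic spirantization): /t/ is a stop between vowels /u/ and /u/, so it spirantizes to the fricative [s]. /b/ is a stop between vowels /u/ and /a/, so it spirantizes to the fricative [v]. /d/ is a stop between vowels /a/ and /e/, so it spirantizes to the fricative [z]. /t/ is a stop between vowels /u/ and /a/, so it spirantizes to the fricative [s]. /b/ is a stop between vowels /a/ and /e/, so it spirantizes to the fricative [v]. /viutubademdutabee/ → viusuvazemdusavee.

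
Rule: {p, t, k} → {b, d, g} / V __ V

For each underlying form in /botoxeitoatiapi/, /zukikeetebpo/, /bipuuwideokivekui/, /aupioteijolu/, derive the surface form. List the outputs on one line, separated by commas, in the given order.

/botoxeitoatiapi/: /t/ is a voiceless stop between vowels /o/ and /o/, so it voices to [d]. /t/ is a voiceless stop between vowels /i/ and /o/, so it voices to [d]. /t/ is a voiceless stop between vowels /a/ and /i/, so it voices to [d]. /p/ is a voiceless stop between vowels /a/ and /i/, so it voices to [b]. → [bodoxeidoadiabi].
/zukikeetebpo/: /k/ is a voiceless stop between vowels /u/ and /i/, so it voices to [g]. /k/ is a voiceless stop between vowels /i/ and /e/, so it voices to [g]. /t/ is a voiceless stop between vowels /e/ and /e/, so it voices to [d]. → [zugigeedebpo].
/bipuuwideokivekui/: /p/ is a voiceless stop between vowels /i/ and /u/, so it voices to [b]. /k/ is a voiceless stop between vowels /o/ and /i/, so it voices to [g]. /k/ is a voiceless stop between vowels /e/ and /u/, so it voices to [g]. → [bibuuwideogivegui].
/aupioteijolu/: /p/ is a voiceless stop between vowels /u/ and /i/, so it voices to [b]. /t/ is a voiceless stop between vowels /o/ and /e/, so it voices to [d]. → [aubiodeijolu].

bodoxeidoadiabi, zugigeedebpo, bibuuwideogivegui, aubiodeijolu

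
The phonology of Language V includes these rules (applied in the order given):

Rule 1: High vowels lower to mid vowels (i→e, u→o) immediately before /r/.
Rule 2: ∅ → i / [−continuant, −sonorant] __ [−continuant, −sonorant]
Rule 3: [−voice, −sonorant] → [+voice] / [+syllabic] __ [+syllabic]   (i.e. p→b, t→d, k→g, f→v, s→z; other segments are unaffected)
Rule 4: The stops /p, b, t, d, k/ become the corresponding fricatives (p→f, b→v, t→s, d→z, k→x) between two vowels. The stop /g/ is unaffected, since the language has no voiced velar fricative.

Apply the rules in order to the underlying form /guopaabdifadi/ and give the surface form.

guovaavizivazi

Rule 1 (pre-rhotic lowering): no segment meets the environment; /guopaabdifadi/ is unchanged.
Rule 2 (stop-cluster i-epenthesis): /b/ and /d/ form a stop–stop cluster, so [i] is inserted between them. /guopaabdifadi/ → guopaabidifadi.
Rule 3 (intervocalic voicing): /p/ is a voiceless obstruent between vowels /o/ and /a/, so it voices to [b]. /f/ is a voiceless obstruent between vowels /i/ and /a/, so it voices to [v]. /guopaabidifadi/ → guobaabidivadi.
Rule 4 (intervocalic spirantization): /b/ is a stop between vowels /o/ and /a/, so it spirantizes to the fricative [v]. /b/ is a stop between vowels /a/ and /i/, so it spirantizes to the fricative [v]. /d/ is a stop between vowels /i/ and /i/, so it spirantizes to the fricative [z]. /d/ is a stop between vowels /a/ and /i/, so it spirantizes to the fricative [z]. /guobaabidivadi/ → guovaavizivazi.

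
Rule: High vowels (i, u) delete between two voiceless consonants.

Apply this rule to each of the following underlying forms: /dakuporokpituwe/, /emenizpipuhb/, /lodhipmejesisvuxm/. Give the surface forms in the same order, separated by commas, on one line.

/dakuporokpituwe/: /u/ is a high vowel flanked by voiceless consonants /k/ and /p/, so it deletes. /i/ is a high vowel flanked by voiceless consonants /p/ and /t/, so it deletes. → [dakporokptuwe].
/emenizpipuhb/: /i/ is a high vowel flanked by voiceless consonants /p/ and /p/, so it deletes. /u/ is a high vowel flanked by voiceless consonants /p/ and /h/, so it deletes. → [emenizpphb].
/lodhipmejesisvuxm/: /i/ is a high vowel flanked by voiceless consonants /h/ and /p/, so it deletes. /i/ is a high vowel flanked by voiceless consonants /s/ and /s/, so it deletes. → [lodhpmejessvuxm].

dakporokptuwe, emenizpphb, lodhpmejessvuxm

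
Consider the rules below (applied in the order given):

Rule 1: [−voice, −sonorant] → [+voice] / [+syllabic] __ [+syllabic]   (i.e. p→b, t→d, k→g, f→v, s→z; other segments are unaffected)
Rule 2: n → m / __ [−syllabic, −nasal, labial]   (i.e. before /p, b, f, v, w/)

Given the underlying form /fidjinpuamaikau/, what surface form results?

Rule 1 (intervocalic voicing): /k/ is a voiceless obstruent between vowels /i/ and /a/, so it voices to [g]. /fidjinpuamaikau/ → fidjinpuamaigau.
Rule 2 (nasal place assimilation): /n/ precedes the labial consonant /p/, so it assimilates in place to [m]. /fidjinpuamaigau/ → fidjimpuamaigau.

fidjimpuamaigau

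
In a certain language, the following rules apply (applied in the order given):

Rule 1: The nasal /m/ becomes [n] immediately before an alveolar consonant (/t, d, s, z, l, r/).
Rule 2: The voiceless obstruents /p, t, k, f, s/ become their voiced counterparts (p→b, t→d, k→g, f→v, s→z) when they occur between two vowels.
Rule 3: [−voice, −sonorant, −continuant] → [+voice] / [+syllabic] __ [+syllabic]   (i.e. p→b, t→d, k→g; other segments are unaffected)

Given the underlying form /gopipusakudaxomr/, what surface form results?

gobibuzagudaxonr

Rule 1 (nasal place assimilation): /m/ precedes the alveolar consonant /r/, so it assimilates in place to [n]. /gopipusakudaxomr/ → gopipusakudaxonr.
Rule 2 (intervocalic voicing): /p/ is a voiceless obstruent between vowels /o/ and /i/, so it voices to [b]. /p/ is a voiceless obstruent between vowels /i/ and /u/, so it voices to [b]. /s/ is a voiceless obstruent between vowels /u/ and /a/, so it voices to [z]. /k/ is a voiceless obstruent between vowels /a/ and /u/, so it voices to [g]. /gopipusakudaxonr/ → gobibuzagudaxonr.
Rule 3 (intervocalic voicing): no segment meets the environment; /gobibuzagudaxonr/ is unchanged.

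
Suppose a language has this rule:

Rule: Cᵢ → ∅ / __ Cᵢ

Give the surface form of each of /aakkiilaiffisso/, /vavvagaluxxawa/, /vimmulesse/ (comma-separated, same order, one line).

aakiilaifiso, vavagaluxawa, vimulese

/aakkiilaiffisso/: /kk/ is a geminate; the first /k/ deletes. /ff/ is a geminate; the first /f/ deletes. /ss/ is a geminate; the first /s/ deletes. → [aakiilaifiso].
/vavvagaluxxawa/: /vv/ is a geminate; the first /v/ deletes. /xx/ is a geminate; the first /x/ deletes. → [vavagaluxawa].
/vimmulesse/: /mm/ is a geminate; the first /m/ deletes. /ss/ is a geminate; the first /s/ deletes. → [vimulese].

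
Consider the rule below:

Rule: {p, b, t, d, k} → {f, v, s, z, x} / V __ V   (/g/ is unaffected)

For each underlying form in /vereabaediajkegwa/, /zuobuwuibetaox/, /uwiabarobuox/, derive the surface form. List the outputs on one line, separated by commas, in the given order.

vereavaeziajkegwa, zuovuwuivesaox, uwiavarovuox

/vereabaediajkegwa/: /b/ is a stop between vowels /a/ and /a/, so it spirantizes to the fricative [v]. /d/ is a stop between vowels /e/ and /i/, so it spirantizes to the fricative [z]. → [vereavaeziajkegwa].
/zuobuwuibetaox/: /b/ is a stop between vowels /o/ and /u/, so it spirantizes to the fricative [v]. /b/ is a stop between vowels /i/ and /e/, so it spirantizes to the fricative [v]. /t/ is a stop between vowels /e/ and /a/, so it spirantizes to the fricative [s]. → [zuovuwuivesaox].
/uwiabarobuox/: /b/ is a stop between vowels /a/ and /a/, so it spirantizes to the fricative [v]. /b/ is a stop between vowels /o/ and /u/, so it spirantizes to the fricative [v]. → [uwiavarovuox].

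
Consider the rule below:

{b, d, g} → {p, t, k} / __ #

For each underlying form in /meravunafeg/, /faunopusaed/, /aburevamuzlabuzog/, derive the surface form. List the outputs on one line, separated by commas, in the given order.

meravunafek, faunopusaet, aburevamuzlabuzok

/meravunafeg/: /g/ is a voiced stop in word-final position, so it devoices to [k]. → [meravunafek].
/faunopusaed/: /d/ is a voiced stop in word-final position, so it devoices to [t]. → [faunopusaet].
/aburevamuzlabuzog/: /g/ is a voiced stop in word-final position, so it devoices to [k]. → [aburevamuzlabuzok].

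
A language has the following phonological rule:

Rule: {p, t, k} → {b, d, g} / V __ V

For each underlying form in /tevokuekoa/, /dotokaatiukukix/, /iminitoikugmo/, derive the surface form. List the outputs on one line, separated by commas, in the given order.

tevoguegoa, dodogaadiugugix, iminidoigugmo

/tevokuekoa/: /k/ is a voiceless stop between vowels /o/ and /u/, so it voices to [g]. /k/ is a voiceless stop between vowels /e/ and /o/, so it voices to [g]. → [tevoguegoa].
/dotokaatiukukix/: /t/ is a voiceless stop between vowels /o/ and /o/, so it voices to [d]. /k/ is a voiceless stop between vowels /o/ and /a/, so it voices to [g]. /t/ is a voiceless stop between vowels /a/ and /i/, so it voices to [d]. /k/ is a voiceless stop between vowels /u/ and /u/, so it voices to [g]. /k/ is a voiceless stop between vowels /u/ and /i/, so it voices to [g]. → [dodogaadiugugix].
/iminitoikugmo/: /t/ is a voiceless stop between vowels /i/ and /o/, so it voices to [d]. /k/ is a voiceless stop between vowels /i/ and /u/, so it voices to [g]. → [iminidoigugmo].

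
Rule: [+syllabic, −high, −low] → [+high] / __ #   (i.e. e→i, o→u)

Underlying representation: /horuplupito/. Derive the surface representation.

/o/ is a mid vowel in word-final position, so it raises to [u].
The other instance of /o/ does not occur in the required environment and remains unchanged.
Surface form: [horuplupitu].

horuplupitu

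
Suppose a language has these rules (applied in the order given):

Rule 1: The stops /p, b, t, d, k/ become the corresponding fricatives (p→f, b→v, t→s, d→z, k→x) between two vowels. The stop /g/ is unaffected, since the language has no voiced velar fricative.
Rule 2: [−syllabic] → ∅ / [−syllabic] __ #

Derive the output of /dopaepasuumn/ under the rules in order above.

dofaefasuum

Rule 1 (intervocalic spirantization): /p/ is a stop between vowels /o/ and /a/, so it spirantizes to the fricative [f]. /p/ is a stop between vowels /e/ and /a/, so it spirantizes to the fricative [f]. /dopaepasuumn/ → dofaefasuumn.
Rule 2 (final cluster simplification): /n/ is the second consonant of a word-final cluster /mn/, so it deletes. /dofaefasuumn/ → dofaefasuum.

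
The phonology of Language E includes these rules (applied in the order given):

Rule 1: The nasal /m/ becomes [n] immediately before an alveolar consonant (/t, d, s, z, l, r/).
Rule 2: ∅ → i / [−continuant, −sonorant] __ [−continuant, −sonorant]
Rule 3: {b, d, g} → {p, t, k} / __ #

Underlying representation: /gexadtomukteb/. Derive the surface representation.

Rule 1 (nasal place assimilation): no segment meets the environment; /gexadtomukteb/ is unchanged.
Rule 2 (stop-cluster i-epenthesis): /d/ and /t/ form a stop–stop cluster, so [i] is inserted between them. /k/ and /t/ form a stop–stop cluster, so [i] is inserted between them. /gexadtomukteb/ → gexaditomukiteb.
Rule 3 (final devoicing): /b/ is a voiced stop in word-final position, so it devoices to [p]. /gexaditomukiteb/ → gexaditomukitep.

gexaditomukitep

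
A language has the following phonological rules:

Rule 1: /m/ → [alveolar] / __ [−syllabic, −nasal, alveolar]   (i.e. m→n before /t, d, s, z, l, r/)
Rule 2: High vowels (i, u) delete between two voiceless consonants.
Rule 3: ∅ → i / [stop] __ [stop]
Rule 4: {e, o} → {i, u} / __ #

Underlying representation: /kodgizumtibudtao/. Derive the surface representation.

Rule 1 (nasal place assimilation): /m/ precedes the alveolar consonant /t/, so it assimilates in place to [n]. /kodgizumtibudtao/ → kodgizuntibudtao.
Rule 2 (high vowel syncope): no segment meets the environment; /kodgizuntibudtao/ is unchanged.
Rule 3 (stop-cluster i-epenthesis): /d/ and /g/ form a stop–stop cluster, so [i] is inserted between them. /d/ and /t/ form a stop–stop cluster, so [i] is inserted between them. /kodgizuntibudtao/ → kodigizuntibuditao.
Rule 4 (final vowel raising): /o/ is a mid vowel in word-final position, so it raises to [u]. /kodigizuntibuditao/ → kodigizuntibuditau.

kodigizuntibuditau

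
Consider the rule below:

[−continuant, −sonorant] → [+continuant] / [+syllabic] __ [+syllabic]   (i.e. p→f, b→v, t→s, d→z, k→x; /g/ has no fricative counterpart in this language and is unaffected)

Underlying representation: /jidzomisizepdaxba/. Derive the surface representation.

jidzomisizepdaxba

No segment of /jidzomisizepdaxba/ meets the structural description of the rule, so the form surfaces unchanged.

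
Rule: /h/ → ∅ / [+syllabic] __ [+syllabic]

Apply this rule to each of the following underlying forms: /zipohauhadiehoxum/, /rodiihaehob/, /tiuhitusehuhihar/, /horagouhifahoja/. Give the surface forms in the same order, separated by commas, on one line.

zipoauadieoxum, rodiiaeob, tiuituseuiar, horagouifaoja

/zipohauhadiehoxum/: /h/ occurs between vowels /o/ and /a/, so it deletes. /h/ occurs between vowels /u/ and /a/, so it deletes. /h/ occurs between vowels /e/ and /o/, so it deletes. → [zipoauadieoxum].
/rodiihaehob/: /h/ occurs between vowels /i/ and /a/, so it deletes. /h/ occurs between vowels /e/ and /o/, so it deletes. → [rodiiaeob].
/tiuhitusehuhihar/: /h/ occurs between vowels /u/ and /i/, so it deletes. /h/ occurs between vowels /e/ and /u/, so it deletes. /h/ occurs between vowels /u/ and /i/, so it deletes. /h/ occurs between vowels /i/ and /a/, so it deletes. → [tiuituseuiar].
/horagouhifahoja/: /h/ occurs between vowels /u/ and /i/, so it deletes. /h/ occurs between vowels /a/ and /o/, so it deletes. → [horagouifaoja].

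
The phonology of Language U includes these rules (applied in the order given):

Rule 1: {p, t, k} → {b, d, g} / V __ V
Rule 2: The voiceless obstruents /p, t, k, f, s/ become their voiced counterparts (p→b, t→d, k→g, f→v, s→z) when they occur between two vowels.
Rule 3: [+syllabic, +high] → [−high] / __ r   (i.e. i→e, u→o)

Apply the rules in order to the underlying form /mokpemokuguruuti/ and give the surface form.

Rule 1 (intervocalic voicing): /k/ is a voiceless stop between vowels /o/ and /u/, so it voices to [g]. /t/ is a voiceless stop between vowels /u/ and /i/, so it voices to [d]. /mokpemokuguruuti/ → mokpemoguguruudi.
Rule 2 (intervocalic voicing): no segment meets the environment; /mokpemoguguruudi/ is unchanged.
Rule 3 (pre-rhotic lowering): /u/ is a high vowel immediately before /r/, so it lowers to [o]. /mokpemoguguruudi/ → mokpemogugoruudi.

mokpemogugoruudi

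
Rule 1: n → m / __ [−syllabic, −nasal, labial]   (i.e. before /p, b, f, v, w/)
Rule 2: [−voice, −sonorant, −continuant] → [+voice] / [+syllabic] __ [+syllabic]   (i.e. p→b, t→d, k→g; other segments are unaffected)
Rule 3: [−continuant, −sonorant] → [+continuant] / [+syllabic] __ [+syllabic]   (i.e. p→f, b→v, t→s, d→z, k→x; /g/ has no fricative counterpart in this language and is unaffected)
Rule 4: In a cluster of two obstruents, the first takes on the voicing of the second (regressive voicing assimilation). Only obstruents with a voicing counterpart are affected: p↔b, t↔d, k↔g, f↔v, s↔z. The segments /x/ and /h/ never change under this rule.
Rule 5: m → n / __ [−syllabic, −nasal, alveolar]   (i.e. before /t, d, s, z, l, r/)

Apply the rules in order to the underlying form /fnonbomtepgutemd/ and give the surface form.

fnombontebguzend

Rule 1 (nasal place assimilation): /n/ precedes the labial consonant /b/, so it assimilates in place to [m]. /fnonbomtepgutemd/ → fnombomtepgutemd.
Rule 2 (intervocalic voicing): /t/ is a voiceless stop between vowels /u/ and /e/, so it voices to [d]. /fnombomtepgutemd/ → fnombomtepgudemd.
Rule 3 (intervocalic spirantization): /d/ is a stop between vowels /u/ and /e/, so it spirantizes to the fricative [z]. /fnombomtepgudemd/ → fnombomtepguzemd.
Rule 4 (regressive voicing assimilation): /p/ precedes the voiced obstruent /g/, so it voices to [b] by assimilation. /fnombomtepguzemd/ → fnombomtebguzemd.
Rule 5 (nasal place assimilation): /m/ precedes the alveolar consonant /t/, so it assimilates in place to [n]. /m/ precedes the alveolar consonant /d/, so it assimilates in place to [n]. /fnombomtebguzemd/ → fnombontebguzend.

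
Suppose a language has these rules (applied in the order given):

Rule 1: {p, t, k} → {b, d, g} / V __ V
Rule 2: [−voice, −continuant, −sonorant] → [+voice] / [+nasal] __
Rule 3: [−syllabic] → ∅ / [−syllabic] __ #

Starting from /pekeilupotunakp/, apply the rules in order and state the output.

pegeilubodunak

Rule 1 (intervocalic voicing): /k/ is a voiceless stop between vowels /e/ and /e/, so it voices to [g]. /p/ is a voiceless stop between vowels /u/ and /o/, so it voices to [b]. /t/ is a voiceless stop between vowels /o/ and /u/, so it voices to [d]. /pekeilupotunakp/ → pegeilubodunakp.
Rule 2 (post-nasal voicing): no segment meets the environment; /pegeilubodunakp/ is unchanged.
Rule 3 (final cluster simplification): /p/ is the second consonant of a word-final cluster /kp/, so it deletes. /pegeilubodunakp/ → pegeilubodunak.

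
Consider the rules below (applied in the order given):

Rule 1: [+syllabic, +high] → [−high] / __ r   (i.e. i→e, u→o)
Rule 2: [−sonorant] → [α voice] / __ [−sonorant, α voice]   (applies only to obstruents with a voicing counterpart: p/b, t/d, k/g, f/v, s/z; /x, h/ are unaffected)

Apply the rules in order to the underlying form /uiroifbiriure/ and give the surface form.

Rule 1 (pre-rhotic lowering): /i/ is a high vowel immediately before /r/, so it lowers to [e]. /i/ is a high vowel immediately before /r/, so it lowers to [e]. /u/ is a high vowel immediately before /r/, so it lowers to [o]. /uiroifbiriure/ → ueroifberiore.
Rule 2 (regressive voicing assimilation): /f/ precedes the voiced obstruent /b/, so it voices to [v] by assimilation. /ueroifberiore/ → ueroivberiore.

ueroivberiore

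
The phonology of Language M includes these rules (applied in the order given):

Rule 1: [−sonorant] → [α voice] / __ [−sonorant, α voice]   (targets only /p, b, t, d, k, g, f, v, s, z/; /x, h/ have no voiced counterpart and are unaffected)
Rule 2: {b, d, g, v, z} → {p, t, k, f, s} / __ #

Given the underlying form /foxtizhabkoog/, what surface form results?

Rule 1 (regressive voicing assimilation): /z/ precedes the voiceless obstruent /h/, so it devoices to [s] by assimilation. /b/ precedes the voiceless obstruent /k/, so it devoices to [p] by assimilation. /foxtizhabkoog/ → foxtishapkoog.
Rule 2 (final devoicing): /g/ is a voiced obstruent in word-final position, so it devoices to [k]. /foxtishapkoog/ → foxtishapkook.

foxtishapkook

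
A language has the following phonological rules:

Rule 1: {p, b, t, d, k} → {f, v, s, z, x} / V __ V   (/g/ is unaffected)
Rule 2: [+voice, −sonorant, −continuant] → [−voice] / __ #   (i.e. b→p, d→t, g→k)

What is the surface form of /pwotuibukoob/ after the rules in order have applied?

Rule 1 (intervocalic spirantization): /t/ is a stop between vowels /o/ and /u/, so it spirantizes to the fricative [s]. /b/ is a stop between vowels /i/ and /u/, so it spirantizes to the fricative [v]. /k/ is a stop between vowels /u/ and /o/, so it spirantizes to the fricative [x]. /pwotuibukoob/ → pwosuivuxoob.
Rule 2 (final devoicing): /b/ is a voiced stop in word-final position, so it devoices to [p]. /pwosuivuxoob/ → pwosuivuxoop.

pwosuivuxoop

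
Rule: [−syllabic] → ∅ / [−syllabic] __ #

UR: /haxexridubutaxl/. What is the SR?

haxexridubutax

/l/ is the second consonant of a word-final cluster /xl/, so it deletes.
Surface form: [haxexridubutax].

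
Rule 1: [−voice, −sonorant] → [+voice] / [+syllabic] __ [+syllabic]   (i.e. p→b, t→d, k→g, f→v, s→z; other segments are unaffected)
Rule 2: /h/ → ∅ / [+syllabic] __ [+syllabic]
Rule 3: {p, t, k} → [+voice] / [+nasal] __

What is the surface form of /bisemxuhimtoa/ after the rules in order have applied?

Rule 1 (intervocalic voicing): /s/ is a voiceless obstruent between vowels /i/ and /e/, so it voices to [z]. /bisemxuhimtoa/ → bizemxuhimtoa.
Rule 2 (intervocalic h-deletion): /h/ occurs between vowels /u/ and /i/, so it deletes. /bizemxuhimtoa/ → bizemxuimtoa.
Rule 3 (post-nasal voicing): /t/ is a voiceless stop immediately after the nasal /m/, so it voices to [d]. /bizemxuimtoa/ → bizemxuimdoa.

bizemxuimdoa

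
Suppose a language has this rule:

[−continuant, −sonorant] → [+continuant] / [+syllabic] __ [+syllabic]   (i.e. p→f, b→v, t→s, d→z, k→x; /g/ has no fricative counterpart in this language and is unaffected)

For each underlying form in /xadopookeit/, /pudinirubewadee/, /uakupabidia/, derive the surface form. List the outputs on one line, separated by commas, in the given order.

xazofooxeit, puziniruvewazee, uaxufavizia

/xadopookeit/: /d/ is a stop between vowels /a/ and /o/, so it spirantizes to the fricative [z]. /p/ is a stop between vowels /o/ and /o/, so it spirantizes to the fricative [f]. /k/ is a stop between vowels /o/ and /e/, so it spirantizes to the fricative [x]. → [xazofooxeit].
/pudinirubewadee/: /d/ is a stop between vowels /u/ and /i/, so it spirantizes to the fricative [z]. /b/ is a stop between vowels /u/ and /e/, so it spirantizes to the fricative [v]. /d/ is a stop between vowels /a/ and /e/, so it spirantizes to the fricative [z]. → [puziniruvewazee].
/uakupabidia/: /k/ is a stop between vowels /a/ and /u/, so it spirantizes to the fricative [x]. /p/ is a stop between vowels /u/ and /a/, so it spirantizes to the fricative [f]. /b/ is a stop between vowels /a/ and /i/, so it spirantizes to the fricative [v]. /d/ is a stop between vowels /i/ and /i/, so it spirantizes to the fricative [z]. → [uaxufavizia].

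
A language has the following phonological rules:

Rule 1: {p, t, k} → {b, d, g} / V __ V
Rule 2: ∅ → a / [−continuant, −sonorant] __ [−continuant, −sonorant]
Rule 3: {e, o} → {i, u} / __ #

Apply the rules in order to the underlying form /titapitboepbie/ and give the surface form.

Rule 1 (intervocalic voicing): /t/ is a voiceless stop between vowels /i/ and /a/, so it voices to [d]. /p/ is a voiceless stop between vowels /a/ and /i/, so it voices to [b]. /titapitboepbie/ → tidabitboepbie.
Rule 2 (stop-cluster a-epenthesis): /t/ and /b/ form a stop–stop cluster, so [a] is inserted between them. /p/ and /b/ form a stop–stop cluster, so [a] is inserted between them. /tidabitboepbie/ → tidabitaboepabie.
Rule 3 (final vowel raising): /e/ is a mid vowel in word-final position, so it raises to [i]. /tidabitaboepabie/ → tidabitaboepabii.

tidabitaboepabii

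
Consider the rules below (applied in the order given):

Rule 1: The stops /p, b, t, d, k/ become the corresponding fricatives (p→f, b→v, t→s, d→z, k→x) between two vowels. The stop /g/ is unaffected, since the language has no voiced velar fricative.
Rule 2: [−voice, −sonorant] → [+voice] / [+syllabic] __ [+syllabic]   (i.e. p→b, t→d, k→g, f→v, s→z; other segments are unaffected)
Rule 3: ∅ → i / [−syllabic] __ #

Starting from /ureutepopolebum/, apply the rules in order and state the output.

ureuzevovolevumi

Rule 1 (intervocalic spirantization): /t/ is a stop between vowels /u/ and /e/, so it spirantizes to the fricative [s]. /p/ is a stop between vowels /e/ and /o/, so it spirantizes to the fricative [f]. /p/ is a stop between vowels /o/ and /o/, so it spirantizes to the fricative [f]. /b/ is a stop between vowels /e/ and /u/, so it spirantizes to the fricative [v]. /ureutepopolebum/ → ureusefofolevum.
Rule 2 (intervocalic voicing): /s/ is a voiceless obstruent between vowels /u/ and /e/, so it voices to [z]. /f/ is a voiceless obstruent between vowels /e/ and /o/, so it voices to [v]. /f/ is a voiceless obstruent between vowels /o/ and /o/, so it voices to [v]. /ureusefofolevum/ → ureuzevovolevum.
Rule 3 (final i-epenthesis): the form ends in the consonant /m/, so [i] is inserted word-finally. /ureuzevovolevum/ → ureuzevovolevumi.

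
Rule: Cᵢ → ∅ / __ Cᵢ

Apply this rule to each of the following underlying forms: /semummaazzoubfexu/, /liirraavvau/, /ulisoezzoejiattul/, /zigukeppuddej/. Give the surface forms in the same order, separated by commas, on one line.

semumaazoubfexu, liiraavau, ulisoezoejiatul, zigukepudej

/semummaazzoubfexu/: /mm/ is a geminate; the first /m/ deletes. /zz/ is a geminate; the first /z/ deletes. → [semumaazoubfexu].
/liirraavvau/: /rr/ is a geminate; the first /r/ deletes. /vv/ is a geminate; the first /v/ deletes. → [liiraavau].
/ulisoezzoejiattul/: /zz/ is a geminate; the first /z/ deletes. /tt/ is a geminate; the first /t/ deletes. → [ulisoezoejiatul].
/zigukeppuddej/: /pp/ is a geminate; the first /p/ deletes. /dd/ is a geminate; the first /d/ deletes. → [zigukepudej].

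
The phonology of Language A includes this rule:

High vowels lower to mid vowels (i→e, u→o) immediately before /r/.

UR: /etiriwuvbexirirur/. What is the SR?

eteriwuvbexereror

/i/ is a high vowel immediately before /r/, so it lowers to [e].
/i/ is a high vowel immediately before /r/, so it lowers to [e].
/i/ is a high vowel immediately before /r/, so it lowers to [e].
/u/ is a high vowel immediately before /r/, so it lowers to [o].
The other instances of /i/, /u/ do not occur in the required environment and remain unchanged.
Surface form: [eteriwuvbexereror].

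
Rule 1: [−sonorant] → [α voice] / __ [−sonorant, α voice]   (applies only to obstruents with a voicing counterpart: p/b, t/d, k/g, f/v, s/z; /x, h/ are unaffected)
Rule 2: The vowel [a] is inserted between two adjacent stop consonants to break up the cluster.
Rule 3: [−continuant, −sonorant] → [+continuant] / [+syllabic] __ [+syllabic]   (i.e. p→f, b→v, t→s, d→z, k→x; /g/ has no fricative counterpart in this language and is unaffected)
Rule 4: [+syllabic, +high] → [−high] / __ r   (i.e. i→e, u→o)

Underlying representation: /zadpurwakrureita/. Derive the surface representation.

zasaforwakroreisa

Rule 1 (regressive voicing assimilation): /d/ precedes the voiceless obstruent /p/, so it devoices to [t] by assimilation. /zadpurwakrureita/ → zatpurwakrureita.
Rule 2 (stop-cluster a-epenthesis): /t/ and /p/ form a stop–stop cluster, so [a] is inserted between them. /zatpurwakrureita/ → zatapurwakrureita.
Rule 3 (intervocalic spirantization): /t/ is a stop between vowels /a/ and /a/, so it spirantizes to the fricative [s]. /p/ is a stop between vowels /a/ and /u/, so it spirantizes to the fricative [f]. /t/ is a stop between vowels /i/ and /a/, so it spirantizes to the fricative [s]. /zatapurwakrureita/ → zasafurwakrureisa.
Rule 4 (pre-rhotic lowering): /u/ is a high vowel immediately before /r/, so it lowers to [o]. /u/ is a high vowel immediately before /r/, so it lowers to [o]. /zasafurwakrureisa/ → zasaforwakroreisa.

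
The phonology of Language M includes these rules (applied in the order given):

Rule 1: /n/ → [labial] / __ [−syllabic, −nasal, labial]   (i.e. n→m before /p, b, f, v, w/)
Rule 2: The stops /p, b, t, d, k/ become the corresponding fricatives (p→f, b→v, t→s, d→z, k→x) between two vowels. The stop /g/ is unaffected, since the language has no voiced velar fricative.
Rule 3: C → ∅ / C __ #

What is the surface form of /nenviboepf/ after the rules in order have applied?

nemvivoep

Rule 1 (nasal place assimilation): /n/ precedes the labial consonant /v/, so it assimilates in place to [m]. /nenviboepf/ → nemviboepf.
Rule 2 (intervocalic spirantization): /b/ is a stop between vowels /i/ and /o/, so it spirantizes to the fricative [v]. /nemviboepf/ → nemvivoepf.
Rule 3 (final cluster simplification): /f/ is the second consonant of a word-final cluster /pf/, so it deletes. /nemvivoepf/ → nemvivoep.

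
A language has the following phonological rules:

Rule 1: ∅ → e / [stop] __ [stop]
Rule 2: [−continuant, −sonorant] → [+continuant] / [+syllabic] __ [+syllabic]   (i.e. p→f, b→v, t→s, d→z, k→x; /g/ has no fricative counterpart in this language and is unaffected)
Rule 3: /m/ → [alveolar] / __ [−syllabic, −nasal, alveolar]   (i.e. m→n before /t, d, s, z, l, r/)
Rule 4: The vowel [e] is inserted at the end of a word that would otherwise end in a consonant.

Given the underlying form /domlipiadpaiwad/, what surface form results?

donlifiazefaiwade

Rule 1 (stop-cluster e-epenthesis): /d/ and /p/ form a stop–stop cluster, so [e] is inserted between them. /domlipiadpaiwad/ → domlipiadepaiwad.
Rule 2 (intervocalic spirantization): /p/ is a stop between vowels /i/ and /i/, so it spirantizes to the fricative [f]. /d/ is a stop between vowels /a/ and /e/, so it spirantizes to the fricative [z]. /p/ is a stop between vowels /e/ and /a/, so it spirantizes to the fricative [f]. /domlipiadepaiwad/ → domlifiazefaiwad.
Rule 3 (nasal place assimilation): /m/ precedes the alveolar consonant /l/, so it assimilates in place to [n]. /domlifiazefaiwad/ → donlifiazefaiwad.
Rule 4 (final e-epenthesis): the form ends in the consonant /d/, so [e] is inserted word-finally. /donlifiazefaiwad/ → donlifiazefaiwade.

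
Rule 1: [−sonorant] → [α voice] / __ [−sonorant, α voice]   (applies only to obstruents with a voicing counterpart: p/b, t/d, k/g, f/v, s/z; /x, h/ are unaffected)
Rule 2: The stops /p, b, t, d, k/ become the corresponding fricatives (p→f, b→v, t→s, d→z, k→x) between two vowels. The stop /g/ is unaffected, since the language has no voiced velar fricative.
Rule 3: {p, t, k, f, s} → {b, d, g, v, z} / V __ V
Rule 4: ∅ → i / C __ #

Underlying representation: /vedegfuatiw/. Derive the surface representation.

vezekfuaziwi

Rule 1 (regressive voicing assimilation): /g/ precedes the voiceless obstruent /f/, so it devoices to [k] by assimilation. /vedegfuatiw/ → vedekfuatiw.
Rule 2 (intervocalic spirantization): /d/ is a stop between vowels /e/ and /e/, so it spirantizes to the fricative [z]. /t/ is a stop between vowels /a/ and /i/, so it spirantizes to the fricative [s]. /vedekfuatiw/ → vezekfuasiw.
Rule 3 (intervocalic voicing): /s/ is a voiceless obstruent between vowels /a/ and /i/, so it voices to [z]. /vezekfuasiw/ → vezekfuaziw.
Rule 4 (final i-epenthesis): the form ends in the consonant /w/, so [i] is inserted word-finally. /vezekfuaziw/ → vezekfuaziwi.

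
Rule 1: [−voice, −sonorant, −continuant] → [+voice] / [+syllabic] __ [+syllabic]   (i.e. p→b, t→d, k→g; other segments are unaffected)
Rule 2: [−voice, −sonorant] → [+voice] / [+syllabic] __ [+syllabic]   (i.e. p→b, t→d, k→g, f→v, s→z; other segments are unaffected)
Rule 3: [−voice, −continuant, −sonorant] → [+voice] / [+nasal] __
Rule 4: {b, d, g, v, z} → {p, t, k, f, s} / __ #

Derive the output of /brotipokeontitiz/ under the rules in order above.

Rule 1 (intervocalic voicing): /t/ is a voiceless stop between vowels /o/ and /i/, so it voices to [d]. /p/ is a voiceless stop between vowels /i/ and /o/, so it voices to [b]. /k/ is a voiceless stop between vowels /o/ and /e/, so it voices to [g]. /t/ is a voiceless stop between vowels /i/ and /i/, so it voices to [d]. /brotipokeontitiz/ → brodibogeontidiz.
Rule 2 (intervocalic voicing): no segment meets the environment; /brodibogeontidiz/ is unchanged.
Rule 3 (post-nasal voicing): /t/ is a voiceless stop immediately after the nasal /n/, so it voices to [d]. /brodibogeontidiz/ → brodibogeondidiz.
Rule 4 (final devoicing): /z/ is a voiced obstruent in word-final position, so it devoices to [s]. /brodibogeondidiz/ → brodibogeondidis.

brodibogeondidis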